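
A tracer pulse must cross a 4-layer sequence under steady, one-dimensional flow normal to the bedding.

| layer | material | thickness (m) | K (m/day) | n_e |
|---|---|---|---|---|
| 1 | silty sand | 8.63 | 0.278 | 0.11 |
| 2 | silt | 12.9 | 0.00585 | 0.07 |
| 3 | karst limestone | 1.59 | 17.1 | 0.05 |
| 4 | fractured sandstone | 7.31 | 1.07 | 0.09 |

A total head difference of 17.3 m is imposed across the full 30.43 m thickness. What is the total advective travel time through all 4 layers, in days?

With flow normal to the layers, continuity requires the same specific discharge q through every layer.
Σ(b_i/K_i) = 8.63/0.278 + 12.9/0.00585 + 1.59/17.1 + 7.31/1.07 = 2243 d.
q = Δh / Σ(b_i/K_i) = 17.3 / 2243 = 0.007713 m/day.
In each layer the seepage velocity is v_i = q/n_i, so the layer transit time is t_i = b_i·n_i / q:
  layer 1 (silty sand): t_1 = 8.63 × 0.11 / 0.007713 = 123.1 d
  layer 2 (silt): t_2 = 12.9 × 0.07 / 0.007713 = 117.1 d
  layer 3 (karst limestone): t_3 = 1.59 × 0.05 / 0.007713 = 10.31 d
  layer 4 (fractured sandstone): t_4 = 7.31 × 0.09 / 0.007713 = 85.30 d
Total t = Σ t_i = 335.8 days.

336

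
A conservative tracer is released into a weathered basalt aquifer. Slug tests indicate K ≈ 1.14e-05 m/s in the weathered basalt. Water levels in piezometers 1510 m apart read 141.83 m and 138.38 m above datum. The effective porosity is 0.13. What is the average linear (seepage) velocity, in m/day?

Convert K: 1.14e-05 m/s × 86400 = 0.9850 m/day.
Hydraulic gradient i = (141.83 − 138.38) / 1510 = 3.45 / 1510 = 0.002285.
Darcy flux q = K · i = 0.9850 × 0.002285 = 0.002250 m/day.
Seepage velocity v = q / n_e = 0.002250 / 0.13 = 0.01731 m/day.

0.0173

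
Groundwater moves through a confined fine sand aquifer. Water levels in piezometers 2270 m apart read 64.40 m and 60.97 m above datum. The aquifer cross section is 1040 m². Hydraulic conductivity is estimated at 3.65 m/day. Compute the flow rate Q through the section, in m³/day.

5.74

Hydraulic gradient i = (64.40 − 60.97) / 2270 = 3.43 / 2270 = 0.001511.
Darcy's law: Q = K · A · i = 3.650 × 1040 × 0.001511 = 5.736 m³/day.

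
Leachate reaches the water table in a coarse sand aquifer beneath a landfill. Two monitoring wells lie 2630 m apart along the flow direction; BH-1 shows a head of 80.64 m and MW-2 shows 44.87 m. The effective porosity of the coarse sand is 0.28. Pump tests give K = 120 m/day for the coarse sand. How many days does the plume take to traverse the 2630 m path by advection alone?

Hydraulic gradient i = (80.64 − 44.87) / 2630 = 35.77 / 2630 = 0.01360.
Darcy flux q = K · i = 120.0 × 0.01360 = 1.632 m/day.
Seepage velocity v = q / n_e = 1.632 / 0.28 = 5.829 m/day.
Travel time t = L / v = 2630 / 5.829 = 451.2 days.

451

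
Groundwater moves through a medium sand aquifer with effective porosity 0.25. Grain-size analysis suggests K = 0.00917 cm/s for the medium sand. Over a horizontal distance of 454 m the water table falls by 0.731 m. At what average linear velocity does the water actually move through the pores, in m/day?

0.0510

Convert K: 0.00917 cm/s × 864 = 7.923 m/day.
Hydraulic gradient i = Δh / L = 0.731 / 454 = 0.001610.
Darcy flux q = K · i = 7.923 × 0.001610 = 0.01276 m/day.
Seepage velocity v = q / n_e = 0.01276 / 0.25 = 0.05103 m/day.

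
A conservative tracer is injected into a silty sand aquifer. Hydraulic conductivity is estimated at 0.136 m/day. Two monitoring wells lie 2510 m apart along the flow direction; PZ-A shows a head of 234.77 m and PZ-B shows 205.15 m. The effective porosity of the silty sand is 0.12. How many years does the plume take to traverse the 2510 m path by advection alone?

Hydraulic gradient i = (234.77 − 205.15) / 2510 = 29.62 / 2510 = 0.01180.
Darcy flux q = K · i = 0.1360 × 0.01180 = 0.001605 m/day.
Seepage velocity v = q / n_e = 0.001605 / 0.12 = 0.01337 m/day.
Travel time t = L / v = 2510 / 0.01337 = 1.877e+05 days = 513.8 years.

514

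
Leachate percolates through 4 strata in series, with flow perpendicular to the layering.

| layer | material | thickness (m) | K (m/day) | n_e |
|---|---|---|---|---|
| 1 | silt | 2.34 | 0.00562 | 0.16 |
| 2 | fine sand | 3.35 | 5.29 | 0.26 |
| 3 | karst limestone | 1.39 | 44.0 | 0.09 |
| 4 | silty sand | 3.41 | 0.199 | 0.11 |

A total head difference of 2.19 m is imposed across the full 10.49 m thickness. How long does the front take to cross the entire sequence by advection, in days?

346

With flow normal to the layers, continuity requires the same specific discharge q through every layer.
Σ(b_i/K_i) = 2.34/0.00562 + 3.35/5.29 + 1.39/44.0 + 3.41/0.199 = 434.2 d.
q = Δh / Σ(b_i/K_i) = 2.19 / 434.2 = 0.005044 m/day.
In each layer the seepage velocity is v_i = q/n_i, so the layer transit time is t_i = b_i·n_i / q:
  layer 1 (silt): t_1 = 2.34 × 0.16 / 0.005044 = 74.23 d
  layer 2 (fine sand): t_2 = 3.35 × 0.26 / 0.005044 = 172.7 d
  layer 3 (karst limestone): t_3 = 1.39 × 0.09 / 0.005044 = 24.80 d
  layer 4 (silty sand): t_4 = 3.41 × 0.11 / 0.005044 = 74.36 d
Total t = Σ t_i = 346.1 days.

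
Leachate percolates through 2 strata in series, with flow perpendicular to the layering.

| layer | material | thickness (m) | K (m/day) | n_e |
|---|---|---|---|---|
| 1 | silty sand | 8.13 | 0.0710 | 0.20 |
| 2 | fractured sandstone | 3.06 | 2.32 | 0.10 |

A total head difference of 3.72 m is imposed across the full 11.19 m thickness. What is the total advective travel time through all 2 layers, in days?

With flow normal to the layers, continuity requires the same specific discharge q through every layer.
Σ(b_i/K_i) = 8.13/0.0710 + 3.06/2.32 = 115.8 d.
q = Δh / Σ(b_i/K_i) = 3.72 / 115.8 = 0.03212 m/day.
In each layer the seepage velocity is v_i = q/n_i, so the layer transit time is t_i = b_i·n_i / q:
  layer 1 (silty sand): t_1 = 8.13 × 0.20 / 0.03212 = 50.63 d
  layer 2 (fractured sandstone): t_2 = 3.06 × 0.10 / 0.03212 = 9.528 d
Total t = Σ t_i = 60.15 days.

60.2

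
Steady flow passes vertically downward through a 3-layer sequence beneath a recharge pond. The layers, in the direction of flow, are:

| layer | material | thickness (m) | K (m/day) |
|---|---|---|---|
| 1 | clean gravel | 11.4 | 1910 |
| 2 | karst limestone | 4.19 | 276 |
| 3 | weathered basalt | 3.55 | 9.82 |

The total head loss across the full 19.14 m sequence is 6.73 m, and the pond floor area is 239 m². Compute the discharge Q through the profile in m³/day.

4200

Flow is perpendicular to layering, so the layers act in series and the equivalent K is the thickness-weighted harmonic mean.
Total thickness L = 11.4 + 4.19 + 3.55 = 19.14 m.
Σ(b_i/K_i) = 11.4/1910 + 4.19/276 + 3.55/9.82 = 0.3827 d.
K_eq = L / Σ(b_i/K_i) = 19.14 / 0.3827 = 50.02 m/day.
Q = K_eq · A · (Δh/L) = 50.02 × 239 × (6.73/19.14) = 4203 m³/day.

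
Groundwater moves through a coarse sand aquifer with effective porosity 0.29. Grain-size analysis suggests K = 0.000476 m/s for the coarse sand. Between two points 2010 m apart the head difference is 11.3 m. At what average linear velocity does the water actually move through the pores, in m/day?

Convert K: 0.000476 m/s × 86400 = 41.13 m/day.
Hydraulic gradient i = Δh / L = 11.3 / 2010 = 0.005622.
Darcy flux q = K · i = 41.13 × 0.005622 = 0.2312 m/day.
Seepage velocity v = q / n_e = 0.2312 / 0.29 = 0.7973 m/day.

0.797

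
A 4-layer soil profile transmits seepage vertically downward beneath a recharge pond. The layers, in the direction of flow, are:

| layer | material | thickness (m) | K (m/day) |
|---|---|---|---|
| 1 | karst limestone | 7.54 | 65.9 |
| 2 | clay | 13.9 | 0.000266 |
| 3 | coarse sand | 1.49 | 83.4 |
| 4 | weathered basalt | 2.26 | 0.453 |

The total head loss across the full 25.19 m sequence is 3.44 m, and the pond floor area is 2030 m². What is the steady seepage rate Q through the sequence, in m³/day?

0.134

Flow is perpendicular to layering, so the layers act in series and the equivalent K is the thickness-weighted harmonic mean.
Total thickness L = 7.54 + 13.9 + 1.49 + 2.26 = 25.19 m.
Σ(b_i/K_i) = 7.54/65.9 + 13.9/0.000266 + 1.49/83.4 + 2.26/0.453 = 52261 d.
K_eq = L / Σ(b_i/K_i) = 25.19 / 52261 = 0.0004820 m/day.
Q = K_eq · A · (Δh/L) = 0.0004820 × 2030 × (3.44/25.19) = 0.1336 m³/day.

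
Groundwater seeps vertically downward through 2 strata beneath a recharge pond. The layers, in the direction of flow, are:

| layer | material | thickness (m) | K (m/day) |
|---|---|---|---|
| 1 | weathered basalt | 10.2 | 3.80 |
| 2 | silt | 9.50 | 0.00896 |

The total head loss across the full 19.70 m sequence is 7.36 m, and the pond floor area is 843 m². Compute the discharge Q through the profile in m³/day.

Flow is perpendicular to layering, so the layers act in series and the equivalent K is the thickness-weighted harmonic mean.
Total thickness L = 10.2 + 9.50 = 19.70 m.
Σ(b_i/K_i) = 10.2/3.80 + 9.50/0.00896 = 1063 d.
K_eq = L / Σ(b_i/K_i) = 19.70 / 1063 = 0.01853 m/day.
Q = K_eq · A · (Δh/L) = 0.01853 × 843 × (7.36/19.70) = 5.837 m³/day.

5.84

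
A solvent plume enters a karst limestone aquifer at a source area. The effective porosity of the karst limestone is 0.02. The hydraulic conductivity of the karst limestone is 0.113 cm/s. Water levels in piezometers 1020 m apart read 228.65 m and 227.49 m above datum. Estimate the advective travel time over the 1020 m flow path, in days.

Convert K: 0.113 cm/s × 864 = 97.63 m/day.
Hydraulic gradient i = (228.65 − 227.49) / 1020 = 1.16 / 1020 = 0.001137.
Darcy flux q = K · i = 97.63 × 0.001137 = 0.1110 m/day.
Seepage velocity v = q / n_e = 0.1110 / 0.02 = 5.552 m/day.
Travel time t = L / v = 1020 / 5.552 = 183.7 days.

184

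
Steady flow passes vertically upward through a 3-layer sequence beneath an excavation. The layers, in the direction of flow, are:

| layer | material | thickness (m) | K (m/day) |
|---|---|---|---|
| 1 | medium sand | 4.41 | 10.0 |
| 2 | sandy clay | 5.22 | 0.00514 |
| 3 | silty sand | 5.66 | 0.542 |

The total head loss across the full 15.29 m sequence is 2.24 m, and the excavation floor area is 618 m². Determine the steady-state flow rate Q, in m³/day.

Flow is perpendicular to layering, so the layers act in series and the equivalent K is the thickness-weighted harmonic mean.
Total thickness L = 4.41 + 5.22 + 5.66 = 15.29 m.
Σ(b_i/K_i) = 4.41/10.0 + 5.22/0.00514 + 5.66/0.542 = 1026 d.
K_eq = L / Σ(b_i/K_i) = 15.29 / 1026 = 0.01490 m/day.
Q = K_eq · A · (Δh/L) = 0.01490 × 618 × (2.24/15.29) = 1.349 m³/day.

1.35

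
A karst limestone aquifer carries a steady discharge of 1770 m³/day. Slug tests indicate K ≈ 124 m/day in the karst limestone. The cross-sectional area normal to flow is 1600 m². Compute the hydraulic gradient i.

0.00892

From Q = K·A·i, i = Q / (K·A) = 1770 / (124.0 × 1600) = 0.008921.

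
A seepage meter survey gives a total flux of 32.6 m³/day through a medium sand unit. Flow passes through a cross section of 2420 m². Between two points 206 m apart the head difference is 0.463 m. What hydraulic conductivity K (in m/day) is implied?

Hydraulic gradient i = Δh / L = 0.463 / 206 = 0.002248.
From Q = K·A·i, K = Q / (A·i) = 32.6 / (2420 × 0.002248) = 5.994 m/day.

5.99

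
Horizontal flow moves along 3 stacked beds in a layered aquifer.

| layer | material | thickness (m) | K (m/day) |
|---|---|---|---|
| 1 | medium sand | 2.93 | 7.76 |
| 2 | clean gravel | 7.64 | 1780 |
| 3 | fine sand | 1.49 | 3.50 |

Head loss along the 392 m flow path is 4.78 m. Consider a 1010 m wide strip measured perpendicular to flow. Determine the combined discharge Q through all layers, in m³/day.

Flow is parallel to layering, so each bed carries its own Darcy discharge and the transmissivities add.
Σ(K_i·b_i) = 7.76×2.93 + 1780×7.64 + 3.50×1.49 = 13627 m²/day.
Hydraulic gradient i = Δh / L = 4.78 / 392 = 0.01219.
Q = Σ(K_i·b_i) · W · i = 13627 × 1010 × 0.01219 = 1.678e+05 m³/day.

168000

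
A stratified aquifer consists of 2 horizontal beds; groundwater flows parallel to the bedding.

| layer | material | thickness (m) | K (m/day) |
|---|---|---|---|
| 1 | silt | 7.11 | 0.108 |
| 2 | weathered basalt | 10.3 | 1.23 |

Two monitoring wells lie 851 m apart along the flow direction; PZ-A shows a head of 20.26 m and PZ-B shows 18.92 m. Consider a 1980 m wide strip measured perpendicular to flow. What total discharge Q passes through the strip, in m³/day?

Flow is parallel to layering, so each bed carries its own Darcy discharge and the transmissivities add.
Σ(K_i·b_i) = 0.108×7.11 + 1.23×10.3 = 13.44 m²/day.
Hydraulic gradient i = (20.26 − 18.92) / 851 = 1.34 / 851 = 0.001575.
Q = Σ(K_i·b_i) · W · i = 13.44 × 1980 × 0.001575 = 41.89 m³/day.

41.9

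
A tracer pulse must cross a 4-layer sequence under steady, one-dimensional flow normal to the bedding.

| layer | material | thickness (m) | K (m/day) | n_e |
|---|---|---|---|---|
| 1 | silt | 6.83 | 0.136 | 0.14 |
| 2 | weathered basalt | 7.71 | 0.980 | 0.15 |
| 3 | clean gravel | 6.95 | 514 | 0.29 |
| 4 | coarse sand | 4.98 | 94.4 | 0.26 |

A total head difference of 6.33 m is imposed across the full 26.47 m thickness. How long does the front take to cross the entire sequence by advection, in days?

49.8

With flow normal to the layers, continuity requires the same specific discharge q through every layer.
Σ(b_i/K_i) = 6.83/0.136 + 7.71/0.980 + 6.95/514 + 4.98/94.4 = 58.15 d.
q = Δh / Σ(b_i/K_i) = 6.33 / 58.15 = 0.1088 m/day.
In each layer the seepage velocity is v_i = q/n_i, so the layer transit time is t_i = b_i·n_i / q:
  layer 1 (silt): t_1 = 6.83 × 0.14 / 0.1088 = 8.785 d
  layer 2 (weathered basalt): t_2 = 7.71 × 0.15 / 0.1088 = 10.62 d
  layer 3 (clean gravel): t_3 = 6.95 × 0.29 / 0.1088 = 18.52 d
  layer 4 (coarse sand): t_4 = 4.98 × 0.26 / 0.1088 = 11.90 d
Total t = Σ t_i = 49.82 days.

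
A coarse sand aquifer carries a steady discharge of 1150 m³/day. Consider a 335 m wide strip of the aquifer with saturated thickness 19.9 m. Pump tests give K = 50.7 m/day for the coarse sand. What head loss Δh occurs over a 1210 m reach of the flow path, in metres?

4.12

Cross-sectional area A = 335 × 19.9 = 6666 m².
From Q = K·A·i, i = Q / (K·A) = 1150 / (50.70 × 6666) = 0.003402.
Head loss Δh = i · L = 0.003402 × 1210 = 4.117 m.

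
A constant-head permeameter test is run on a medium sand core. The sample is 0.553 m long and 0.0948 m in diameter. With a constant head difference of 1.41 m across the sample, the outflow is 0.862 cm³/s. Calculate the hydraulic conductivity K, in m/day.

4.14

Cross-sectional area A = π·(d/2)² = π × (0.0948/2)² = 0.007058 m².
Convert discharge: 0.862 cm³/s = 8.620e-07 m³/s.
Darcy's law rearranged: K = Q·L / (A·Δh) = 8.620e-07 × 0.553 / (0.007058 × 1.41) = 4.790e-05 m/s = 4.138 m/day.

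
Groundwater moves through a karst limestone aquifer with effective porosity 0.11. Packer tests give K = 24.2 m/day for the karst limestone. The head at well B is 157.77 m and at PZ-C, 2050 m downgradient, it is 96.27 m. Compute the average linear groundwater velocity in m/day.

6.60

Hydraulic gradient i = (157.77 − 96.27) / 2050 = 61.5 / 2050 = 0.03000.
Darcy flux q = K · i = 24.20 × 0.03000 = 0.7260 m/day.
Seepage velocity v = q / n_e = 0.7260 / 0.11 = 6.600 m/day.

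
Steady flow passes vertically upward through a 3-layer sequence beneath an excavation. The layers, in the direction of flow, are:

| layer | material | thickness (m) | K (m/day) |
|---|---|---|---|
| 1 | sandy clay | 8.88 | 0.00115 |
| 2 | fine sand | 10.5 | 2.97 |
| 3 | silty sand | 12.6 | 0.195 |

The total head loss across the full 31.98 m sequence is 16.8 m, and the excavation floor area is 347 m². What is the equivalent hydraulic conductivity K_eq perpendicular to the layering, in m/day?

Flow is perpendicular to layering, so the layers act in series and the equivalent K is the thickness-weighted harmonic mean.
Total thickness L = 8.88 + 10.5 + 12.6 = 31.98 m.
Σ(b_i/K_i) = 8.88/0.00115 + 10.5/2.97 + 12.6/0.195 = 7790 d.
K_eq = L / Σ(b_i/K_i) = 31.98 / 7790 = 0.004105 m/day.

0.00411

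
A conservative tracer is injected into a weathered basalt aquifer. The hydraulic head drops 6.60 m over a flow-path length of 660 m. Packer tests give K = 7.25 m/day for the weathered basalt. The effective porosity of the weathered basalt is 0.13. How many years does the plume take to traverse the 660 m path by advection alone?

3.24

Hydraulic gradient i = Δh / L = 6.60 / 660 = 0.01000.
Darcy flux q = K · i = 7.250 × 0.01000 = 0.07250 m/day.
Seepage velocity v = q / n_e = 0.07250 / 0.13 = 0.5577 m/day.
Travel time t = L / v = 660 / 0.5577 = 1183 days = 3.240 years.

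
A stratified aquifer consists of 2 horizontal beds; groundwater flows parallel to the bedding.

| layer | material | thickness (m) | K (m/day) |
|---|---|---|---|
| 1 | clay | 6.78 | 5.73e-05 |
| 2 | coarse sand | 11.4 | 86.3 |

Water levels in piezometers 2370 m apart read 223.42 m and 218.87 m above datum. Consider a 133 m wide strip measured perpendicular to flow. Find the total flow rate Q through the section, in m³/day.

251

Flow is parallel to layering, so each bed carries its own Darcy discharge and the transmissivities add.
Σ(K_i·b_i) = 5.73e-05×6.78 + 86.3×11.4 = 983.8 m²/day.
Hydraulic gradient i = (223.42 − 218.87) / 2370 = 4.55 / 2370 = 0.001920.
Q = Σ(K_i·b_i) · W · i = 983.8 × 133 × 0.001920 = 251.2 m³/day.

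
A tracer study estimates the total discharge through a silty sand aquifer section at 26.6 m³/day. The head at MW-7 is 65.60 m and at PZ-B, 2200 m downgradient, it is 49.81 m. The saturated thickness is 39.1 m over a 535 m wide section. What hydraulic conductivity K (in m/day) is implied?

0.177

Cross-sectional area A = 535 × 39.1 = 20918 m².
Hydraulic gradient i = (65.60 − 49.81) / 2200 = 15.79 / 2200 = 0.007177.
From Q = K·A·i, K = Q / (A·i) = 26.6 / (20918 × 0.007177) = 0.1772 m/day.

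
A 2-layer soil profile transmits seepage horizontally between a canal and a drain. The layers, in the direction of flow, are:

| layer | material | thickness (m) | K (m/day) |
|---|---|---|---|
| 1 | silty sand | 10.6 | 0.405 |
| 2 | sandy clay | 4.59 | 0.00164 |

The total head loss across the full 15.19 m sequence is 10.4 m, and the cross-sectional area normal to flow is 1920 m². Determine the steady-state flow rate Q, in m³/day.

7.07

Flow is perpendicular to layering, so the layers act in series and the equivalent K is the thickness-weighted harmonic mean.
Total thickness L = 10.6 + 4.59 = 15.19 m.
Σ(b_i/K_i) = 10.6/0.405 + 4.59/0.00164 = 2825 d.
K_eq = L / Σ(b_i/K_i) = 15.19 / 2825 = 0.005377 m/day.
Q = K_eq · A · (Δh/L) = 0.005377 × 1920 × (10.4/15.19) = 7.068 m³/day.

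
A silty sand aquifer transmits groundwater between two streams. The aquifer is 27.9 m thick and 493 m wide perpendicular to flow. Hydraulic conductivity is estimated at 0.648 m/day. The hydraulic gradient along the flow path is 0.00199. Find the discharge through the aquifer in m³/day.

17.7

Cross-sectional area A = 493 × 27.9 = 13755 m².
Hydraulic gradient i = 0.00199.
Darcy's law: Q = K · A · i = 0.6480 × 13755 × 0.001990 = 17.74 m³/day.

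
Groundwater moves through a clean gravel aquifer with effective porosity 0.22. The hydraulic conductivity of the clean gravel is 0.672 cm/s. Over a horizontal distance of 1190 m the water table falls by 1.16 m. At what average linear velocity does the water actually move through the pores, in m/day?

2.57

Convert K: 0.672 cm/s × 864 = 580.6 m/day.
Hydraulic gradient i = Δh / L = 1.16 / 1190 = 0.0009748.
Darcy flux q = K · i = 580.6 × 0.0009748 = 0.5660 m/day.
Seepage velocity v = q / n_e = 0.5660 / 0.22 = 2.573 m/day.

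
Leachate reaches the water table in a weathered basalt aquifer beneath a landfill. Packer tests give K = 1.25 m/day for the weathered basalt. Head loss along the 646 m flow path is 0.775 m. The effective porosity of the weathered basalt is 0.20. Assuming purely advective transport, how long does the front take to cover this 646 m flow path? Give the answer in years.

236

Hydraulic gradient i = Δh / L = 0.775 / 646 = 0.001200.
Darcy flux q = K · i = 1.250 × 0.001200 = 0.001500 m/day.
Seepage velocity v = q / n_e = 0.001500 / 0.20 = 0.007498 m/day.
Travel time t = L / v = 646 / 0.007498 = 86156 days = 235.9 years.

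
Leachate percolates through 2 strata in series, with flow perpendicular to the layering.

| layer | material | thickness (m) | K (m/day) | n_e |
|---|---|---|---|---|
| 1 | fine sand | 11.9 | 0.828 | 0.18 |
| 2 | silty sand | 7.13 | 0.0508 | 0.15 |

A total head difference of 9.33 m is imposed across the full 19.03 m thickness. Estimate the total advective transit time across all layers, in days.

53.3

With flow normal to the layers, continuity requires the same specific discharge q through every layer.
Σ(b_i/K_i) = 11.9/0.828 + 7.13/0.0508 = 154.7 d.
q = Δh / Σ(b_i/K_i) = 9.33 / 154.7 = 0.06030 m/day.
In each layer the seepage velocity is v_i = q/n_i, so the layer transit time is t_i = b_i·n_i / q:
  layer 1 (fine sand): t_1 = 11.9 × 0.18 / 0.06030 = 35.52 d
  layer 2 (silty sand): t_2 = 7.13 × 0.15 / 0.06030 = 17.74 d
Total t = Σ t_i = 53.26 days.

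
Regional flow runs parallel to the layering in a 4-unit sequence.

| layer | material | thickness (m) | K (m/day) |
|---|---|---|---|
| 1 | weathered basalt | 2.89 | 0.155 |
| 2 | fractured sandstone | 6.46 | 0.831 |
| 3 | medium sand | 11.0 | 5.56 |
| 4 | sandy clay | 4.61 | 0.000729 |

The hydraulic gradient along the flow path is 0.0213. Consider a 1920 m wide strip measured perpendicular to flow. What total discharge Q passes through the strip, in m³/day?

Flow is parallel to layering, so each bed carries its own Darcy discharge and the transmissivities add.
Σ(K_i·b_i) = 0.155×2.89 + 0.831×6.46 + 5.56×11.0 + 0.000729×4.61 = 66.98 m²/day.
Hydraulic gradient i = 0.0213.
Q = Σ(K_i·b_i) · W · i = 66.98 × 1920 × 0.02130 = 2739 m³/day.

2740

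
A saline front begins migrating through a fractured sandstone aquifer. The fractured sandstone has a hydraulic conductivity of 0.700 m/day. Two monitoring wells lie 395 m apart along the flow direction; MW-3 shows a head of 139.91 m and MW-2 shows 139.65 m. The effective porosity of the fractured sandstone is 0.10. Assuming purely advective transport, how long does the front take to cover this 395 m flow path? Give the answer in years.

Hydraulic gradient i = (139.91 − 139.65) / 395 = 0.26 / 395 = 0.0006582.
Darcy flux q = K · i = 0.7000 × 0.0006582 = 0.0004608 m/day.
Seepage velocity v = q / n_e = 0.0004608 / 0.10 = 0.004608 m/day.
Travel time t = L / v = 395 / 0.004608 = 85728 days = 234.7 years.

235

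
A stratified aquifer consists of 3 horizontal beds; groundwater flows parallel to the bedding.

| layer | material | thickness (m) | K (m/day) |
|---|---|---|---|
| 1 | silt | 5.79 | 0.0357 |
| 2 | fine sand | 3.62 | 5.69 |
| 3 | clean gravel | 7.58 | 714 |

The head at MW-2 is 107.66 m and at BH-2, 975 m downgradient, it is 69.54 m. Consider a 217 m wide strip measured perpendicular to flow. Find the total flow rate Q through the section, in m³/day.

Flow is parallel to layering, so each bed carries its own Darcy discharge and the transmissivities add.
Σ(K_i·b_i) = 0.0357×5.79 + 5.69×3.62 + 714×7.58 = 5433 m²/day.
Hydraulic gradient i = (107.66 − 69.54) / 975 = 38.12 / 975 = 0.03910.
Q = Σ(K_i·b_i) · W · i = 5433 × 217 × 0.03910 = 46094 m³/day.

46100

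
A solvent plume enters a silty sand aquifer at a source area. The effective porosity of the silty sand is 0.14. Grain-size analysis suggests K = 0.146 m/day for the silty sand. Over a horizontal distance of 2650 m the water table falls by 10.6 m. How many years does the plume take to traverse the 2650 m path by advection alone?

1740

Hydraulic gradient i = Δh / L = 10.6 / 2650 = 0.004000.
Darcy flux q = K · i = 0.1460 × 0.004000 = 0.0005840 m/day.
Seepage velocity v = q / n_e = 0.0005840 / 0.14 = 0.004171 m/day.
Travel time t = L / v = 2650 / 0.004171 = 6.353e+05 days = 1739 years.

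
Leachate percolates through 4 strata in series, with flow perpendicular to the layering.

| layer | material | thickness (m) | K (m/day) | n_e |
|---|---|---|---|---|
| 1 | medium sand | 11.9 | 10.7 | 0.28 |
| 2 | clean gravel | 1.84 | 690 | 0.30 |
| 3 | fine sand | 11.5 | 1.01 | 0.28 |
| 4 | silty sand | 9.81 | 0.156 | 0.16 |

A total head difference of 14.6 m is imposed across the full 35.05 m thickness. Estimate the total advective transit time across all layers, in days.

44.8

With flow normal to the layers, continuity requires the same specific discharge q through every layer.
Σ(b_i/K_i) = 11.9/10.7 + 1.84/690 + 11.5/1.01 + 9.81/0.156 = 75.39 d.
q = Δh / Σ(b_i/K_i) = 14.6 / 75.39 = 0.1937 m/day.
In each layer the seepage velocity is v_i = q/n_i, so the layer transit time is t_i = b_i·n_i / q:
  layer 1 (medium sand): t_1 = 11.9 × 0.28 / 0.1937 = 17.20 d
  layer 2 (clean gravel): t_2 = 1.84 × 0.30 / 0.1937 = 2.850 d
  layer 3 (fine sand): t_3 = 11.5 × 0.28 / 0.1937 = 16.63 d
  layer 4 (silty sand): t_4 = 9.81 × 0.16 / 0.1937 = 8.104 d
Total t = Σ t_i = 44.79 days.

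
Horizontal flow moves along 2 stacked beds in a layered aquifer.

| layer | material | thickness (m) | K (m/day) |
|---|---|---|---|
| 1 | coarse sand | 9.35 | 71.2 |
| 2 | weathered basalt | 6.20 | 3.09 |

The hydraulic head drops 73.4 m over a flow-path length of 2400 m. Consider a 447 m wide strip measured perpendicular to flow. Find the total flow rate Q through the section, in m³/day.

Flow is parallel to layering, so each bed carries its own Darcy discharge and the transmissivities add.
Σ(K_i·b_i) = 71.2×9.35 + 3.09×6.20 = 684.9 m²/day.
Hydraulic gradient i = Δh / L = 73.4 / 2400 = 0.03058.
Q = Σ(K_i·b_i) · W · i = 684.9 × 447 × 0.03058 = 9363 m³/day.

9360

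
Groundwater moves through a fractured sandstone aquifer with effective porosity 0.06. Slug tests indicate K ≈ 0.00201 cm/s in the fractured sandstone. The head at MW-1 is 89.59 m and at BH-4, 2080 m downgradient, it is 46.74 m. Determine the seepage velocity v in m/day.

0.596

Convert K: 0.00201 cm/s × 864 = 1.737 m/day.
Hydraulic gradient i = (89.59 − 46.74) / 2080 = 42.85 / 2080 = 0.02060.
Darcy flux q = K · i = 1.737 × 0.02060 = 0.03578 m/day.
Seepage velocity v = q / n_e = 0.03578 / 0.06 = 0.5963 m/day.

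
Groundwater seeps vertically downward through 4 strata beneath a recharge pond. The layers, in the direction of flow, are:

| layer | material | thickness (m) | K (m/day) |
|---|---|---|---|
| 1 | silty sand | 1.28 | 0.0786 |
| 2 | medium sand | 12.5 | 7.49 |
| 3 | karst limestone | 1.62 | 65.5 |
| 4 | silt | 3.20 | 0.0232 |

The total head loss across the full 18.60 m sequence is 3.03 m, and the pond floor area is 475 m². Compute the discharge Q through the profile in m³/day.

Flow is perpendicular to layering, so the layers act in series and the equivalent K is the thickness-weighted harmonic mean.
Total thickness L = 1.28 + 12.5 + 1.62 + 3.20 = 18.60 m.
Σ(b_i/K_i) = 1.28/0.0786 + 12.5/7.49 + 1.62/65.5 + 3.20/0.0232 = 155.9 d.
K_eq = L / Σ(b_i/K_i) = 18.60 / 155.9 = 0.1193 m/day.
Q = K_eq · A · (Δh/L) = 0.1193 × 475 × (3.03/18.60) = 9.231 m³/day.

9.23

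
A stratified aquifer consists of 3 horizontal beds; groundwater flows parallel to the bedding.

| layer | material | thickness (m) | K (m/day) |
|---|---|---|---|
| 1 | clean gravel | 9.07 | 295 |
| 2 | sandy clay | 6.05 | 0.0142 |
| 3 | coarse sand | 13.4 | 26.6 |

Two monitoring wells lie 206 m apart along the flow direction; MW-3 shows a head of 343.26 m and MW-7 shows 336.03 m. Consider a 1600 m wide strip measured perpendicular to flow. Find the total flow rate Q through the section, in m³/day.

170000

Flow is parallel to layering, so each bed carries its own Darcy discharge and the transmissivities add.
Σ(K_i·b_i) = 295×9.07 + 0.0142×6.05 + 26.6×13.4 = 3032 m²/day.
Hydraulic gradient i = (343.26 − 336.03) / 206 = 7.23 / 206 = 0.03510.
Q = Σ(K_i·b_i) · W · i = 3032 × 1600 × 0.03510 = 1.703e+05 m³/day.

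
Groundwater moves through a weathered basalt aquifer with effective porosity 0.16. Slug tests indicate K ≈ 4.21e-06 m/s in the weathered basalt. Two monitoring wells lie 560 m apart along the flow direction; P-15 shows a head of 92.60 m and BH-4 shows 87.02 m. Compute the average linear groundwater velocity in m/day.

0.0227

Convert K: 4.21e-06 m/s × 86400 = 0.3637 m/day.
Hydraulic gradient i = (92.60 − 87.02) / 560 = 5.58 / 560 = 0.009964.
Darcy flux q = K · i = 0.3637 × 0.009964 = 0.003624 m/day.
Seepage velocity v = q / n_e = 0.003624 / 0.16 = 0.02265 m/day.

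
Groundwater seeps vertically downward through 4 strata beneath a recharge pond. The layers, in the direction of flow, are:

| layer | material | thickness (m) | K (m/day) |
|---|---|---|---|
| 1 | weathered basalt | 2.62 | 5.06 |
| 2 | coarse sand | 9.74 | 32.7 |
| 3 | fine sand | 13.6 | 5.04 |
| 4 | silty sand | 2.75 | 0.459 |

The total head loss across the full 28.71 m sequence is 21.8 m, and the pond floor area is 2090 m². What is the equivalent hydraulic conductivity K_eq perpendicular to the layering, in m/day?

3.02

Flow is perpendicular to layering, so the layers act in series and the equivalent K is the thickness-weighted harmonic mean.
Total thickness L = 2.62 + 9.74 + 13.6 + 2.75 = 28.71 m.
Σ(b_i/K_i) = 2.62/5.06 + 9.74/32.7 + 13.6/5.04 + 2.75/0.459 = 9.505 d.
K_eq = L / Σ(b_i/K_i) = 28.71 / 9.505 = 3.020 m/day.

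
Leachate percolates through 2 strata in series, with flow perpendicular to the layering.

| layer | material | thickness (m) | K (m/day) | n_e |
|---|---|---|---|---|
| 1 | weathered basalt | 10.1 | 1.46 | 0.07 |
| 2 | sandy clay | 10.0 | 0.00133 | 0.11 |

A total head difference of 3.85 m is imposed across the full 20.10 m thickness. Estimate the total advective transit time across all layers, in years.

With flow normal to the layers, continuity requires the same specific discharge q through every layer.
Σ(b_i/K_i) = 10.1/1.46 + 10.0/0.00133 = 7526 d.
q = Δh / Σ(b_i/K_i) = 3.85 / 7526 = 0.0005116 m/day.
In each layer the seepage velocity is v_i = q/n_i, so the layer transit time is t_i = b_i·n_i / q:
  layer 1 (weathered basalt): t_1 = 10.1 × 0.07 / 0.0005116 = 1382 d
  layer 2 (sandy clay): t_2 = 10.0 × 0.11 / 0.0005116 = 2150 d
Total t = Σ t_i = 3532 days = 9.671 years.

9.67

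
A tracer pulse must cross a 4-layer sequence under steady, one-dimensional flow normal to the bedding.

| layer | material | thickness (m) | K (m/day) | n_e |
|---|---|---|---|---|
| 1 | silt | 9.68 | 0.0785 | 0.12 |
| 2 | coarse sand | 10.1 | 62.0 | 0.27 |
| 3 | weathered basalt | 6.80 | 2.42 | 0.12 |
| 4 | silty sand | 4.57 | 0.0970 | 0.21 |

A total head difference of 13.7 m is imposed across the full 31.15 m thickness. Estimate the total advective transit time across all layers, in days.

71.7

With flow normal to the layers, continuity requires the same specific discharge q through every layer.
Σ(b_i/K_i) = 9.68/0.0785 + 10.1/62.0 + 6.80/2.42 + 4.57/0.0970 = 173.4 d.
q = Δh / Σ(b_i/K_i) = 13.7 / 173.4 = 0.07901 m/day.
In each layer the seepage velocity is v_i = q/n_i, so the layer transit time is t_i = b_i·n_i / q:
  layer 1 (silt): t_1 = 9.68 × 0.12 / 0.07901 = 14.70 d
  layer 2 (coarse sand): t_2 = 10.1 × 0.27 / 0.07901 = 34.52 d
  layer 3 (weathered basalt): t_3 = 6.80 × 0.12 / 0.07901 = 10.33 d
  layer 4 (silty sand): t_4 = 4.57 × 0.21 / 0.07901 = 12.15 d
Total t = Σ t_i = 71.69 days.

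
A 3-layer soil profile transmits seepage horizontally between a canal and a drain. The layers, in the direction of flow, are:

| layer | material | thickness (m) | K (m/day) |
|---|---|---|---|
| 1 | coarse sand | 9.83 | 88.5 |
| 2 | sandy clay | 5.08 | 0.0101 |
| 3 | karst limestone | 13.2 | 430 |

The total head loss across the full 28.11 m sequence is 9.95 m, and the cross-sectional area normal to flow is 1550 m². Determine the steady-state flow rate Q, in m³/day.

Flow is perpendicular to layering, so the layers act in series and the equivalent K is the thickness-weighted harmonic mean.
Total thickness L = 9.83 + 5.08 + 13.2 = 28.11 m.
Σ(b_i/K_i) = 9.83/88.5 + 5.08/0.0101 + 13.2/430 = 503.1 d.
K_eq = L / Σ(b_i/K_i) = 28.11 / 503.1 = 0.05587 m/day.
Q = K_eq · A · (Δh/L) = 0.05587 × 1550 × (9.95/28.11) = 30.65 m³/day.

30.7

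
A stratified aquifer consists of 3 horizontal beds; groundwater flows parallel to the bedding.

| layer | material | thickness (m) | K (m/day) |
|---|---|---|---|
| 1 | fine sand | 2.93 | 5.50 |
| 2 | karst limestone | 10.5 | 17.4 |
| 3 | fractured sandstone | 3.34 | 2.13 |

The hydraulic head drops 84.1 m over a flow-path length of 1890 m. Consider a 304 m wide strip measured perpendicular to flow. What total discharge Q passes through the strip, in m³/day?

2790

Flow is parallel to layering, so each bed carries its own Darcy discharge and the transmissivities add.
Σ(K_i·b_i) = 5.50×2.93 + 17.4×10.5 + 2.13×3.34 = 205.9 m²/day.
Hydraulic gradient i = Δh / L = 84.1 / 1890 = 0.04450.
Q = Σ(K_i·b_i) · W · i = 205.9 × 304 × 0.04450 = 2786 m³/day.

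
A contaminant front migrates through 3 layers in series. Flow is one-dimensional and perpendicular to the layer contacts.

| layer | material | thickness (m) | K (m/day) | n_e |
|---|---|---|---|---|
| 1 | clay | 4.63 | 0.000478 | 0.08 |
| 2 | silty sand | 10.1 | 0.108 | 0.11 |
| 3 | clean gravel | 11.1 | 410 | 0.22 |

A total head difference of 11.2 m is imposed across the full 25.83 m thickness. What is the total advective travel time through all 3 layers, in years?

With flow normal to the layers, continuity requires the same specific discharge q through every layer.
Σ(b_i/K_i) = 4.63/0.000478 + 10.1/0.108 + 11.1/410 = 9780 d.
q = Δh / Σ(b_i/K_i) = 11.2 / 9780 = 0.001145 m/day.
In each layer the seepage velocity is v_i = q/n_i, so the layer transit time is t_i = b_i·n_i / q:
  layer 1 (clay): t_1 = 4.63 × 0.08 / 0.001145 = 323.4 d
  layer 2 (silty sand): t_2 = 10.1 × 0.11 / 0.001145 = 970.1 d
  layer 3 (clean gravel): t_3 = 11.1 × 0.22 / 0.001145 = 2132 d
Total t = Σ t_i = 3426 days = 9.380 years.

9.38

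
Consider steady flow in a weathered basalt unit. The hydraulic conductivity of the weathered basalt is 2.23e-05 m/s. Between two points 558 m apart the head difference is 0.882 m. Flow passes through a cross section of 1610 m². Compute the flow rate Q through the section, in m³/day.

Convert K: 2.23e-05 m/s × 86400 = 1.927 m/day.
Hydraulic gradient i = Δh / L = 0.882 / 558 = 0.001581.
Darcy's law: Q = K · A · i = 1.927 × 1610 × 0.001581 = 4.903 m³/day.

4.90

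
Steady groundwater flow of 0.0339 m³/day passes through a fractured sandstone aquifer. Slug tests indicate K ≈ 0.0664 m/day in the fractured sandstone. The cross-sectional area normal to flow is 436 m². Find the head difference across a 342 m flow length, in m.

From Q = K·A·i, i = Q / (K·A) = 0.0339 / (0.06640 × 436.0) = 0.001171.
Head loss Δh = i · L = 0.001171 × 342 = 0.4005 m.

0.400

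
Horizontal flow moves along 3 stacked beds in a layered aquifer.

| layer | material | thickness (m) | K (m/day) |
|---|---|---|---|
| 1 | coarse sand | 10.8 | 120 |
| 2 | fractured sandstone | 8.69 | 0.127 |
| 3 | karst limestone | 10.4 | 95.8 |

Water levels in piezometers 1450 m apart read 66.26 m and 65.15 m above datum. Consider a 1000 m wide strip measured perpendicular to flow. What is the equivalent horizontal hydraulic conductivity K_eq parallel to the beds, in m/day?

Flow is parallel to layering, so each bed carries its own Darcy discharge and the transmissivities add.
Σ(K_i·b_i) = 120×10.8 + 0.127×8.69 + 95.8×10.4 = 2293 m²/day.
Total thickness b = 29.89 m, so K_eq = Σ(K_i·b_i)/b = 76.73 m/day.

76.7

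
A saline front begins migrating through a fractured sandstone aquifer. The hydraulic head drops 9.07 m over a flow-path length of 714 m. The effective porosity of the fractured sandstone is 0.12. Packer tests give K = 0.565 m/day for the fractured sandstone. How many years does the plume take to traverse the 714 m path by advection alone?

Hydraulic gradient i = Δh / L = 9.07 / 714 = 0.01270.
Darcy flux q = K · i = 0.5650 × 0.01270 = 0.007177 m/day.
Seepage velocity v = q / n_e = 0.007177 / 0.12 = 0.05981 m/day.
Travel time t = L / v = 714 / 0.05981 = 11938 days = 32.68 years.

32.7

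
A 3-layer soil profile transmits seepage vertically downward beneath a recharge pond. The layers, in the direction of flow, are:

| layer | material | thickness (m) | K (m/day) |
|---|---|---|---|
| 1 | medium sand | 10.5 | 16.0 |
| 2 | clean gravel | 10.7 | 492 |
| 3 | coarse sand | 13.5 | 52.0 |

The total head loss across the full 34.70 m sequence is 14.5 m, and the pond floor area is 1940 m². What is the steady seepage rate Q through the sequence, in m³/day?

Flow is perpendicular to layering, so the layers act in series and the equivalent K is the thickness-weighted harmonic mean.
Total thickness L = 10.5 + 10.7 + 13.5 = 34.70 m.
Σ(b_i/K_i) = 10.5/16.0 + 10.7/492 + 13.5/52.0 = 0.9376 d.
K_eq = L / Σ(b_i/K_i) = 34.70 / 0.9376 = 37.01 m/day.
Q = K_eq · A · (Δh/L) = 37.01 × 1940 × (14.5/34.70) = 30002 m³/day.

30000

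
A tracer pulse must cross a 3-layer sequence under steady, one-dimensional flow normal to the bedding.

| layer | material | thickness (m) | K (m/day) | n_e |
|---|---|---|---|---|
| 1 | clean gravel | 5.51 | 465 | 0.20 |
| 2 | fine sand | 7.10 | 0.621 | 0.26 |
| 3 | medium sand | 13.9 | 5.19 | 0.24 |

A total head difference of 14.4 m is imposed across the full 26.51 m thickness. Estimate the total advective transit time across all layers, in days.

With flow normal to the layers, continuity requires the same specific discharge q through every layer.
Σ(b_i/K_i) = 5.51/465 + 7.10/0.621 + 13.9/5.19 = 14.12 d.
q = Δh / Σ(b_i/K_i) = 14.4 / 14.12 = 1.020 m/day.
In each layer the seepage velocity is v_i = q/n_i, so the layer transit time is t_i = b_i·n_i / q:
  layer 1 (clean gravel): t_1 = 5.51 × 0.20 / 1.020 = 1.081 d
  layer 2 (fine sand): t_2 = 7.10 × 0.26 / 1.020 = 1.811 d
  layer 3 (medium sand): t_3 = 13.9 × 0.24 / 1.020 = 3.272 d
Total t = Σ t_i = 6.163 days.

6.16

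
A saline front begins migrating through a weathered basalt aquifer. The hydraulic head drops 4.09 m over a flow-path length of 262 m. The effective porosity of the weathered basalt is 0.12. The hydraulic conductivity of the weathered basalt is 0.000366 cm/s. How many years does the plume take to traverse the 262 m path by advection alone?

Convert K: 0.000366 cm/s × 864 = 0.3162 m/day.
Hydraulic gradient i = Δh / L = 4.09 / 262 = 0.01561.
Darcy flux q = K · i = 0.3162 × 0.01561 = 0.004936 m/day.
Seepage velocity v = q / n_e = 0.004936 / 0.12 = 0.04114 m/day.
Travel time t = L / v = 262 / 0.04114 = 6369 days = 17.44 years.

17.4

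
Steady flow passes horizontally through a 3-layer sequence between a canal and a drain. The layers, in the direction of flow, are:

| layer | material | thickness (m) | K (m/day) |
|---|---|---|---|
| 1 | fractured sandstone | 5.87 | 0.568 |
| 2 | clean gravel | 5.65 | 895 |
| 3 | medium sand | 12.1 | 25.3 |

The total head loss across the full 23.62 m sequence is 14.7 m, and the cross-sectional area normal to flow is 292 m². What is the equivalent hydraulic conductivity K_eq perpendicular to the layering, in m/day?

2.18

Flow is perpendicular to layering, so the layers act in series and the equivalent K is the thickness-weighted harmonic mean.
Total thickness L = 5.87 + 5.65 + 12.1 = 23.62 m.
Σ(b_i/K_i) = 5.87/0.568 + 5.65/895 + 12.1/25.3 = 10.82 d.
K_eq = L / Σ(b_i/K_i) = 23.62 / 10.82 = 2.183 m/day.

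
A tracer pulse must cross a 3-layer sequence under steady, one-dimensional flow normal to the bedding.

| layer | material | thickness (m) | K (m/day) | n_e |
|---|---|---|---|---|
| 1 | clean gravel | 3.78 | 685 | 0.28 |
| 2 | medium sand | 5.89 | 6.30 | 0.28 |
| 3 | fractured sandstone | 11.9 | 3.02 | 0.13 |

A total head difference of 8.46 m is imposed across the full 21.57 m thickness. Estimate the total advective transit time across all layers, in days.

2.45

With flow normal to the layers, continuity requires the same specific discharge q through every layer.
Σ(b_i/K_i) = 3.78/685 + 5.89/6.30 + 11.9/3.02 = 4.881 d.
q = Δh / Σ(b_i/K_i) = 8.46 / 4.881 = 1.733 m/day.
In each layer the seepage velocity is v_i = q/n_i, so the layer transit time is t_i = b_i·n_i / q:
  layer 1 (clean gravel): t_1 = 3.78 × 0.28 / 1.733 = 0.6106 d
  layer 2 (medium sand): t_2 = 5.89 × 0.28 / 1.733 = 0.9515 d
  layer 3 (fractured sandstone): t_3 = 11.9 × 0.13 / 1.733 = 0.8925 d
Total t = Σ t_i = 2.455 days.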